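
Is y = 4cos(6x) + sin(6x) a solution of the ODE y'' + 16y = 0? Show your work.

Verification:
y'' = -144cos(6x) - 36sin(6x)
y'' + 16y ≠ 0 (frequency mismatch: got 36 instead of 16)

No, it is not a solution.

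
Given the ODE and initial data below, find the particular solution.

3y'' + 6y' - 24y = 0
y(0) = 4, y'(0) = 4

General solution: y = C₁e^(2x) + C₂e^(-4x)
Applying ICs: C₁ = 10/3, C₂ = 2/3
Particular solution: y = (10/3)e^(2x) + (2/3)e^(-4x)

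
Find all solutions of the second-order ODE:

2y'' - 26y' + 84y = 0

Characteristic equation: 2r² - 26r + 84 = 0
Divide by 2: r² - 13r + 42 = 0
Roots: r = 7, 6 (distinct real)
General solution: y = C₁e^(7x) + C₂e^(6x)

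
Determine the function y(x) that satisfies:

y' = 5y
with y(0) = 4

General solution: y = Ce^(5x)
Applying IC y(0) = 4:
Particular solution: y = 4e^(5x)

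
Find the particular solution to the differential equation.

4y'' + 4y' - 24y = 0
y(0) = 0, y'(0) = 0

General solution: y = C₁e^(2x) + C₂e^(-3x)
Applying ICs: C₁ = 0, C₂ = 0
Particular solution: y = 0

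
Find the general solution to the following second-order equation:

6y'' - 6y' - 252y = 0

Characteristic equation: 6r² - 6r - 252 = 0
Divide by 6: r² - r - 42 = 0
Roots: r = 7, -6 (distinct real)
General solution: y = C₁e^(7x) + C₂e^(-6x)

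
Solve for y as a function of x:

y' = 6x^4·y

Separating variables and integrating:
ln|y| = 6x^5/5 + C

General solution: y = Ce^(6x^5/5)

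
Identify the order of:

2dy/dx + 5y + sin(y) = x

The order is 1 (highest derivative is of order 1).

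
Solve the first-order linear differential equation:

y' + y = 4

Using integrating factor method:

General solution: y = 4 + Ce^(-x)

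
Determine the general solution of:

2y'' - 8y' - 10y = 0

Characteristic equation: 2r² - 8r - 10 = 0
Divide by 2: r² - 4r - 5 = 0
Roots: r = 5, -1 (distinct real)
General solution: y = C₁e^(5x) + C₂e^(-x)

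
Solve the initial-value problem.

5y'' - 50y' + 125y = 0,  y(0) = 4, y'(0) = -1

General solution: y = (C₁ + C₂x)e^(5x)
Repeated root r = 5
Applying ICs: C₁ = 4, C₂ = -21
Particular solution: y = (4 - 21x)e^(5x)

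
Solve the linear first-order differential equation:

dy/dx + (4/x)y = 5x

Using integrating factor method:

General solution: y = (5/6)x^2 + Cx^(-4)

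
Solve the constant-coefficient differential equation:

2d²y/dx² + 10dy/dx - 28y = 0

Characteristic equation: 2r² + 10r - 28 = 0
Divide by 2: r² + 5r - 14 = 0
Roots: r = 2, -7 (distinct real)
General solution: y = C₁e^(2x) + C₂e^(-7x)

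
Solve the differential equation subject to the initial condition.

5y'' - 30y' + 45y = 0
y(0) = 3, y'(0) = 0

General solution: y = (C₁ + C₂x)e^(3x)
Repeated root r = 3
Applying ICs: C₁ = 3, C₂ = -9
Particular solution: y = (3 - 9x)e^(3x)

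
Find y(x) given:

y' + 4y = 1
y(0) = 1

General solution: y = 1/4 + Ce^(-4x)
Applying y(0) = 1: C = 1 - 1/4 = 3/4
Particular solution: y = 1/4 + (3/4)e^(-4x)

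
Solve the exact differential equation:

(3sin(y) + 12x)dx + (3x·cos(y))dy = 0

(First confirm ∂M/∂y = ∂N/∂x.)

Verify exactness: ∂M/∂y = ∂N/∂x ✓
Find F(x,y) such that ∂F/∂x = M, ∂F/∂y = N
Solution: 3x·sin(y) + 6x² = C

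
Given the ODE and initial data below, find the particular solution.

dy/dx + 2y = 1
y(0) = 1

General solution: y = 1/2 + Ce^(-2x)
Applying y(0) = 1: C = 1 - 1/2 = 1/2
Particular solution: y = 1/2 + (1/2)e^(-2x)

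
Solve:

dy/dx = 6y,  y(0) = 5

General solution: y = Ce^(6x)
Applying IC y(0) = 5:
Particular solution: y = 5e^(6x)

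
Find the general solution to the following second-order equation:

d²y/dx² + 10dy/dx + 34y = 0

Characteristic equation: r² + 10r + 34 = 0
Roots: r = -5 ± 3i (complex conjugates)
General solution: y = e^(-5x)(C₁cos(3x) + C₂sin(3x))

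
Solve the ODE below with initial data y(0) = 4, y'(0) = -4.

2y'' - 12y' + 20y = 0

General solution: y = e^(3x)(C₁cos(x) + C₂sin(x))
Complex roots r = 3 ± i
Applying ICs: C₁ = 4, C₂ = -16
Particular solution: y = e^(3x)(4cos(x) - 16sin(x))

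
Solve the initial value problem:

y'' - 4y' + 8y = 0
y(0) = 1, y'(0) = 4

General solution: y = e^(2x)(C₁cos(2x) + C₂sin(2x))
Complex roots r = 2 ± 2i
Applying ICs: C₁ = 1, C₂ = 1
Particular solution: y = e^(2x)(cos(2x) + sin(2x))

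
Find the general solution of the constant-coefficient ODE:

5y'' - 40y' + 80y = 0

Characteristic equation: 5r² - 40r + 80 = 0
Divide by 5: r² - 8r + 16 = 0
Factored: (r - 4)² = 0
Repeated root: r = 4
General solution: y = (C₁ + C₂x)e^(4x)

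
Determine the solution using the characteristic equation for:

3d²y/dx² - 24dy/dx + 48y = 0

Characteristic equation: 3r² - 24r + 48 = 0
Divide by 3: r² - 8r + 16 = 0
Factored: (r - 4)² = 0
Repeated root: r = 4
General solution: y = (C₁ + C₂x)e^(4x)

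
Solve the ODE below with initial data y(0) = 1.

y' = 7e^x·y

General solution: y = Ce^(7e^x)
Applying IC y(0) = 1:
Particular solution: y = e^(7(e^x - 1))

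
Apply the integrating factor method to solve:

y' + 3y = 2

Using integrating factor method:

General solution: y = 2/3 + Ce^(-3x)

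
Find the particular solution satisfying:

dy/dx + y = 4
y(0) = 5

General solution: y = 4 + Ce^(-x)
Applying y(0) = 5: C = 5 - 4 = 1
Particular solution: y = 4 + e^(-x)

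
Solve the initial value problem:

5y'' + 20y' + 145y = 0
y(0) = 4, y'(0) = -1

General solution: y = e^(-2x)(C₁cos(5x) + C₂sin(5x))
Complex roots r = -2 ± 5i
Applying ICs: C₁ = 4, C₂ = 7/5
Particular solution: y = e^(-2x)(4cos(5x) + (7/5)sin(5x))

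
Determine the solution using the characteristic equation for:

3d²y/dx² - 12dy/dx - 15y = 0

Characteristic equation: 3r² - 12r - 15 = 0
Divide by 3: r² - 4r - 5 = 0
Roots: r = 5, -1 (distinct real)
General solution: y = C₁e^(5x) + C₂e^(-x)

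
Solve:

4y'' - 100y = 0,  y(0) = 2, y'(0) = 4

General solution: y = C₁e^(5x) + C₂e^(-5x)
Applying ICs: C₁ = 7/5, C₂ = 3/5
Particular solution: y = (7/5)e^(5x) + (3/5)e^(-5x)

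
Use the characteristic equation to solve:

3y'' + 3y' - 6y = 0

Characteristic equation: 3r² + 3r - 6 = 0
Divide by 3: r² + r - 2 = 0
Roots: r = 1, -2 (distinct real)
General solution: y = C₁e^x + C₂e^(-2x)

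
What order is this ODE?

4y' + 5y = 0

The order is 1 (highest derivative is of order 1).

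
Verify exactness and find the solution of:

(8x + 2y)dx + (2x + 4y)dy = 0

Verify exactness: ∂M/∂y = ∂N/∂x ✓
Find F(x,y) such that ∂F/∂x = M, ∂F/∂y = N
Solution: 4x² + 2xy + 2y² = C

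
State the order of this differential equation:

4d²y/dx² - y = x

The order is 2 (highest derivative is of order 2).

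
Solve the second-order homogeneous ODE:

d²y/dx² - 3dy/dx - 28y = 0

Characteristic equation: r² - 3r - 28 = 0
Roots: r = 7, -4 (distinct real)
General solution: y = C₁e^(7x) + C₂e^(-4x)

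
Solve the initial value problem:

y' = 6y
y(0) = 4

General solution: y = Ce^(6x)
Applying IC y(0) = 4:
Particular solution: y = 4e^(6x)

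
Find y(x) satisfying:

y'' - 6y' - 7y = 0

Characteristic equation: r² - 6r - 7 = 0
Roots: r = 7, -1 (distinct real)
General solution: y = C₁e^(7x) + C₂e^(-x)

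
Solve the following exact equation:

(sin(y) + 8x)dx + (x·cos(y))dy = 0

Verify exactness: ∂M/∂y = ∂N/∂x ✓
Find F(x,y) such that ∂F/∂x = M, ∂F/∂y = N
Solution: x·sin(y) + 4x² = C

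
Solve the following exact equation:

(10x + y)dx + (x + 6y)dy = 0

Verify exactness: ∂M/∂y = ∂N/∂x ✓
Find F(x,y) such that ∂F/∂x = M, ∂F/∂y = N
Solution: 5x² + xy + 3y² = C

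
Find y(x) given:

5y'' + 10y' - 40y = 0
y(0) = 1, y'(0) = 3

General solution: y = C₁e^(2x) + C₂e^(-4x)
Applying ICs: C₁ = 7/6, C₂ = -1/6
Particular solution: y = (7/6)e^(2x) - (1/6)e^(-4x)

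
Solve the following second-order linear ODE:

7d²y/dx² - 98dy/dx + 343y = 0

Characteristic equation: 7r² - 98r + 343 = 0
Divide by 7: r² - 14r + 49 = 0
Factored: (r - 7)² = 0
Repeated root: r = 7
General solution: y = (C₁ + C₂x)e^(7x)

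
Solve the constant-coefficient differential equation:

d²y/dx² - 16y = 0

Characteristic equation: r² - 16 = 0
Roots: r = 4, -4 (distinct real)
General solution: y = C₁e^(4x) + C₂e^(-4x)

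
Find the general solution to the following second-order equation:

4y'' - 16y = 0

Characteristic equation: 4r² - 16 = 0
Divide by 4: r² - 4 = 0
Roots: r = 2, -2 (distinct real)
General solution: y = C₁e^(2x) + C₂e^(-2x)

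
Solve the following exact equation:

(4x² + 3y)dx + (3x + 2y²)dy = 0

Verify exactness: ∂M/∂y = ∂N/∂x ✓
Find F(x,y) such that ∂F/∂x = M, ∂F/∂y = N
Solution: 4x³/3 + 3xy + 2y³/3 = C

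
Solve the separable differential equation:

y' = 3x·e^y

Separating variables and integrating:
-e^(-y) = 3x²/2 + C

General solution: y = -ln(C - 3x²/2)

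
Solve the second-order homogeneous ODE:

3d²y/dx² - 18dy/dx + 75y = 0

Characteristic equation: 3r² - 18r + 75 = 0
Divide by 3: r² - 6r + 25 = 0
Roots: r = 3 ± 4i (complex conjugates)
General solution: y = e^(3x)(C₁cos(4x) + C₂sin(4x))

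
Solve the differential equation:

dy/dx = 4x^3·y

Separating variables and integrating:
ln|y| = x^4 + C

General solution: y = Ce^(x^4)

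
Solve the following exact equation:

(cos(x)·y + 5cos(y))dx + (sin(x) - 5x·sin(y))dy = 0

Verify exactness: ∂M/∂y = ∂N/∂x ✓
Find F(x,y) such that ∂F/∂x = M, ∂F/∂y = N
Solution: sin(x)·y + 5x·cos(y) = C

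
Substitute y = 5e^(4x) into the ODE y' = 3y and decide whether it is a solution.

Verification:
y = 5e^(4x)
y' = 20e^(4x)
But 3y = 15e^(4x)
y' ≠ 3y — the derivative does not match

No, it is not a solution.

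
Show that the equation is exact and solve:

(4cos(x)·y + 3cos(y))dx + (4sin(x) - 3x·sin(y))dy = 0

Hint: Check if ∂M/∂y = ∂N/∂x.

Verify exactness: ∂M/∂y = ∂N/∂x ✓
Find F(x,y) such that ∂F/∂x = M, ∂F/∂y = N
Solution: 4sin(x)·y + 3x·cos(y) = C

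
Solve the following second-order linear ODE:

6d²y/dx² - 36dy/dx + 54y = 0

Characteristic equation: 6r² - 36r + 54 = 0
Divide by 6: r² - 6r + 9 = 0
Factored: (r - 3)² = 0
Repeated root: r = 3
General solution: y = (C₁ + C₂x)e^(3x)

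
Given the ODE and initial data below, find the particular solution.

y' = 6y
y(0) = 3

General solution: y = Ce^(6x)
Applying IC y(0) = 3:
Particular solution: y = 3e^(6x)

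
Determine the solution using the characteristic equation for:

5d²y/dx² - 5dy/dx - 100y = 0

Characteristic equation: 5r² - 5r - 100 = 0
Divide by 5: r² - r - 20 = 0
Roots: r = 5, -4 (distinct real)
General solution: y = C₁e^(5x) + C₂e^(-4x)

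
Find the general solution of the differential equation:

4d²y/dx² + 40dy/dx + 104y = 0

Characteristic equation: 4r² + 40r + 104 = 0
Divide by 4: r² + 10r + 26 = 0
Roots: r = -5 ± i (complex conjugates)
General solution: y = e^(-5x)(C₁cos(x) + C₂sin(x))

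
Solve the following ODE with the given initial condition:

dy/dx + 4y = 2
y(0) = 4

General solution: y = 1/2 + Ce^(-4x)
Applying y(0) = 4: C = 4 - 1/2 = 7/2
Particular solution: y = 1/2 + (7/2)e^(-4x)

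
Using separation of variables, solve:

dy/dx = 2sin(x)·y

Separating variables and integrating:
ln|y| = -2cos(x) + C

General solution: y = Ce^(-2cos(x))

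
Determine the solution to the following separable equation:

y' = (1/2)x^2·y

Separating variables and integrating:
ln|y| = x^3/6 + C

General solution: y = Ce^(x^3/6)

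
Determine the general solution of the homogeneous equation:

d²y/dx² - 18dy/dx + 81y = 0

Characteristic equation: r² - 18r + 81 = 0
Factored: (r - 9)² = 0
Repeated root: r = 9
General solution: y = (C₁ + C₂x)e^(9x)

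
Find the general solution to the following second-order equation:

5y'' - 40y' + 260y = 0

Characteristic equation: 5r² - 40r + 260 = 0
Divide by 5: r² - 8r + 52 = 0
Roots: r = 4 ± 6i (complex conjugates)
General solution: y = e^(4x)(C₁cos(6x) + C₂sin(6x))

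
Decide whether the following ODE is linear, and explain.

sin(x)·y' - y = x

Linear (y and its derivatives appear to the first power only, no products of y terms)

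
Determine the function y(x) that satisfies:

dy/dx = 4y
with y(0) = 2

General solution: y = Ce^(4x)
Applying IC y(0) = 2:
Particular solution: y = 2e^(4x)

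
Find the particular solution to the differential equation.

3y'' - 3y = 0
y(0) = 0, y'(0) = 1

General solution: y = C₁e^x + C₂e^(-x)
Applying ICs: C₁ = 1/2, C₂ = -1/2
Particular solution: y = (1/2)e^x - (1/2)e^(-x)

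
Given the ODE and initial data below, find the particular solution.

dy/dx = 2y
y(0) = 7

General solution: y = Ce^(2x)
Applying IC y(0) = 7:
Particular solution: y = 7e^(2x)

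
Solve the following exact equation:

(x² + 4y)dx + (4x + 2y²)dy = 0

Verify exactness: ∂M/∂y = ∂N/∂x ✓
Find F(x,y) such that ∂F/∂x = M, ∂F/∂y = N
Solution: x³/3 + 4xy + 2y³/3 = C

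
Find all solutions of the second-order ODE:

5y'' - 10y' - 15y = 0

Characteristic equation: 5r² - 10r - 15 = 0
Divide by 5: r² - 2r - 3 = 0
Roots: r = 3, -1 (distinct real)
General solution: y = C₁e^(3x) + C₂e^(-x)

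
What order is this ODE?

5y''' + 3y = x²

The order is 3 (highest derivative is of order 3).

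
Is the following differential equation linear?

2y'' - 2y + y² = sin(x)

No. Nonlinear (y² term)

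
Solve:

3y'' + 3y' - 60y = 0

Characteristic equation: 3r² + 3r - 60 = 0
Divide by 3: r² + r - 20 = 0
Roots: r = 4, -5 (distinct real)
General solution: y = C₁e^(4x) + C₂e^(-5x)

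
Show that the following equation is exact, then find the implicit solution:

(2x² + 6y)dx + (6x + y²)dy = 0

Verify exactness: ∂M/∂y = ∂N/∂x ✓
Find F(x,y) such that ∂F/∂x = M, ∂F/∂y = N
Solution: 2x³/3 + 6xy + y³/3 = C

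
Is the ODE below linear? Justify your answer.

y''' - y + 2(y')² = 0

No. Nonlinear ((y')² term)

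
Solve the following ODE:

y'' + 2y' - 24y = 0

Characteristic equation: r² + 2r - 24 = 0
Roots: r = 4, -6 (distinct real)
General solution: y = C₁e^(4x) + C₂e^(-6x)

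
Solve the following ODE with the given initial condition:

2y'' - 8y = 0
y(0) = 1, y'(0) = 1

General solution: y = C₁e^(2x) + C₂e^(-2x)
Applying ICs: C₁ = 3/4, C₂ = 1/4
Particular solution: y = (3/4)e^(2x) + (1/4)e^(-2x)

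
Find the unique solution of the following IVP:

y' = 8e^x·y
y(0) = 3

General solution: y = Ce^(8e^x)
Applying IC y(0) = 3:
Particular solution: y = 3e^(8(e^x - 1))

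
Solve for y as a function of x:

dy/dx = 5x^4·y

Separating variables and integrating:
ln|y| = x^5 + C

General solution: y = Ce^(x^5)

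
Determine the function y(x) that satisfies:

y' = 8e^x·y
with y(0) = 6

General solution: y = Ce^(8e^x)
Applying IC y(0) = 6:
Particular solution: y = 6e^(8(e^x - 1))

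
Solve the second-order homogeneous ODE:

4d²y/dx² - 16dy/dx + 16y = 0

Characteristic equation: 4r² - 16r + 16 = 0
Divide by 4: r² - 4r + 4 = 0
Factored: (r - 2)² = 0
Repeated root: r = 2
General solution: y = (C₁ + C₂x)e^(2x)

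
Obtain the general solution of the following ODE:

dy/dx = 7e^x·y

Separating variables and integrating:
ln|y| = 7e^x + C

General solution: y = Ce^(7e^x)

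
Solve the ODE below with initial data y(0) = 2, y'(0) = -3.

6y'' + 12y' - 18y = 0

General solution: y = C₁e^x + C₂e^(-3x)
Applying ICs: C₁ = 3/4, C₂ = 5/4
Particular solution: y = (3/4)e^x + (5/4)e^(-3x)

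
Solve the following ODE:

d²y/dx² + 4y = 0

Characteristic equation: r² + 4 = 0
Roots: r = ±2i (complex conjugates)
General solution: y = C₁cos(2x) + C₂sin(2x)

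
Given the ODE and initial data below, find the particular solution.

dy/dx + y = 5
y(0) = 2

General solution: y = 5 + Ce^(-x)
Applying y(0) = 2: C = 2 - 5 = -3
Particular solution: y = 5 - 3e^(-x)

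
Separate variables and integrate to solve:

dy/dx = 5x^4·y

Separating variables and integrating:
ln|y| = x^5 + C

General solution: y = Ce^(x^5)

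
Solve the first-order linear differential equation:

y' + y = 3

Using integrating factor method:

General solution: y = 3 + Ce^(-x)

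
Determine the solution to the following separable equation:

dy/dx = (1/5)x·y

Separating variables and integrating:
ln|y| = x^2/10 + C

General solution: y = Ce^(x^2/10)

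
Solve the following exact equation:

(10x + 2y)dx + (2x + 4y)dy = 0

Verify exactness: ∂M/∂y = ∂N/∂x ✓
Find F(x,y) such that ∂F/∂x = M, ∂F/∂y = N
Solution: 5x² + 2xy + 2y² = C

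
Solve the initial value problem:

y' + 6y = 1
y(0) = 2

General solution: y = 1/6 + Ce^(-6x)
Applying y(0) = 2: C = 2 - 1/6 = 11/6
Particular solution: y = 1/6 + (11/6)e^(-6x)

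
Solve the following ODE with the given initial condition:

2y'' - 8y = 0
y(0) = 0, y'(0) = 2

General solution: y = C₁e^(2x) + C₂e^(-2x)
Applying ICs: C₁ = 1/2, C₂ = -1/2
Particular solution: y = (1/2)e^(2x) - (1/2)e^(-2x)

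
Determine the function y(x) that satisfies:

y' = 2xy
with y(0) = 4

General solution: y = Ce^(x²)
Applying IC y(0) = 4:
Particular solution: y = 4e^(x²)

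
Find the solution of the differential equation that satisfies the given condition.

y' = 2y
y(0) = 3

General solution: y = Ce^(2x)
Applying IC y(0) = 3:
Particular solution: y = 3e^(2x)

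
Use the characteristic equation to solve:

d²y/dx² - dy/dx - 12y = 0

Characteristic equation: r² - r - 12 = 0
Roots: r = 4, -3 (distinct real)
General solution: y = C₁e^(4x) + C₂e^(-3x)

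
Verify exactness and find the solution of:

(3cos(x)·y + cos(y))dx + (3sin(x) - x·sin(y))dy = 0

Verify exactness: ∂M/∂y = ∂N/∂x ✓
Find F(x,y) such that ∂F/∂x = M, ∂F/∂y = N
Solution: 3sin(x)·y + x·cos(y) = C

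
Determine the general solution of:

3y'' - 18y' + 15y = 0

Characteristic equation: 3r² - 18r + 15 = 0
Divide by 3: r² - 6r + 5 = 0
Roots: r = 1, 5 (distinct real)
General solution: y = C₁e^x + C₂e^(5x)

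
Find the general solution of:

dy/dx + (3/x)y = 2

Using integrating factor method:

General solution: y = (1/2)x + Cx^(-3)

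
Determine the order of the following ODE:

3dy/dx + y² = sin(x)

The order is 1 (highest derivative is of order 1).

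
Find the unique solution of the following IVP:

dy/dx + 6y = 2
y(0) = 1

General solution: y = 1/3 + Ce^(-6x)
Applying y(0) = 1: C = 1 - 1/3 = 2/3
Particular solution: y = 1/3 + (2/3)e^(-6x)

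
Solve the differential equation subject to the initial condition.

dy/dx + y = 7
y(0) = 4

General solution: y = 7 + Ce^(-x)
Applying y(0) = 4: C = 4 - 7 = -3
Particular solution: y = 7 - 3e^(-x)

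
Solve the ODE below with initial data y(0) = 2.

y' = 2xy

General solution: y = Ce^(x²)
Applying IC y(0) = 2:
Particular solution: y = 2e^(x²)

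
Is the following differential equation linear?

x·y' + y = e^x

Yes. Linear (y and its derivatives appear to the first power only, no products of y terms)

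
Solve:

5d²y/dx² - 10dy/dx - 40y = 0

Characteristic equation: 5r² - 10r - 40 = 0
Divide by 5: r² - 2r - 8 = 0
Roots: r = 4, -2 (distinct real)
General solution: y = C₁e^(4x) + C₂e^(-2x)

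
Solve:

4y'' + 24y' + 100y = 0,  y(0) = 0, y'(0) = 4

General solution: y = e^(-3x)(C₁cos(4x) + C₂sin(4x))
Complex roots r = -3 ± 4i
Applying ICs: C₁ = 0, C₂ = 1
Particular solution: y = e^(-3x)(sin(4x))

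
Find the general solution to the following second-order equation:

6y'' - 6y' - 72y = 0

Characteristic equation: 6r² - 6r - 72 = 0
Divide by 6: r² - r - 12 = 0
Roots: r = 4, -3 (distinct real)
General solution: y = C₁e^(4x) + C₂e^(-3x)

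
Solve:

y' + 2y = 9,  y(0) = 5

General solution: y = 9/2 + Ce^(-2x)
Applying y(0) = 5: C = 5 - 9/2 = 1/2
Particular solution: y = 9/2 + (1/2)e^(-2x)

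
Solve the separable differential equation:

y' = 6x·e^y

Separating variables and integrating:
-e^(-y) = 3x² + C

General solution: y = -ln(C - 3x²)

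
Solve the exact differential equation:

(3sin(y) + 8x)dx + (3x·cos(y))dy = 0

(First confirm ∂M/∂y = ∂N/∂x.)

Verify exactness: ∂M/∂y = ∂N/∂x ✓
Find F(x,y) such that ∂F/∂x = M, ∂F/∂y = N
Solution: 3x·sin(y) + 4x² = C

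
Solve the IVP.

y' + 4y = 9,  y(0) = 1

General solution: y = 9/4 + Ce^(-4x)
Applying y(0) = 1: C = 1 - 9/4 = -5/4
Particular solution: y = 9/4 - (5/4)e^(-4x)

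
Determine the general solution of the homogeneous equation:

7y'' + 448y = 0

Characteristic equation: 7r² + 448 = 0
Divide by 7: r² + 64 = 0
Roots: r = ±8i (complex conjugates)
General solution: y = C₁cos(8x) + C₂sin(8x)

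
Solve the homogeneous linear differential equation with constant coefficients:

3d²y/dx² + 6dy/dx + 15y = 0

Characteristic equation: 3r² + 6r + 15 = 0
Divide by 3: r² + 2r + 5 = 0
Roots: r = -1 ± 2i (complex conjugates)
General solution: y = e^(-x)(C₁cos(2x) + C₂sin(2x))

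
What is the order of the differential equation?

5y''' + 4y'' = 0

The order is 3 (highest derivative is of order 3).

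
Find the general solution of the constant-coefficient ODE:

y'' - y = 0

Characteristic equation: r² - 1 = 0
Roots: r = 1, -1 (distinct real)
General solution: y = C₁e^x + C₂e^(-x)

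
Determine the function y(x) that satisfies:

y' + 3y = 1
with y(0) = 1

General solution: y = 1/3 + Ce^(-3x)
Applying y(0) = 1: C = 1 - 1/3 = 2/3
Particular solution: y = 1/3 + (2/3)e^(-3x)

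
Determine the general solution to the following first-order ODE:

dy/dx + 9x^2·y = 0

Using integrating factor method:

General solution: y = Ce^(-3x^3)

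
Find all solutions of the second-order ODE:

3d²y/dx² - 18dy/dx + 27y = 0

Characteristic equation: 3r² - 18r + 27 = 0
Divide by 3: r² - 6r + 9 = 0
Factored: (r - 3)² = 0
Repeated root: r = 3
General solution: y = (C₁ + C₂x)e^(3x)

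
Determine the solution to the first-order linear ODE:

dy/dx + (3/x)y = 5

Using integrating factor method:

General solution: y = (5/4)x + Cx^(-3)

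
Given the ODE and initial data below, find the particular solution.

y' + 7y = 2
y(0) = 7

General solution: y = 2/7 + Ce^(-7x)
Applying y(0) = 7: C = 7 - 2/7 = 47/7
Particular solution: y = 2/7 + (47/7)e^(-7x)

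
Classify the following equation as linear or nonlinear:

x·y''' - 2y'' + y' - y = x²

Linear (y and its derivatives appear to the first power only, no products of y terms)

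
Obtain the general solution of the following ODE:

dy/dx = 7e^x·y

Separating variables and integrating:
ln|y| = 7e^x + C

General solution: y = Ce^(7e^x)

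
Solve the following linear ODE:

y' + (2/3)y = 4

Using integrating factor method:

General solution: y = 6 + Ce^(-2x/3)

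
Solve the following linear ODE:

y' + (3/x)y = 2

Using integrating factor method:

General solution: y = (1/2)x + Cx^(-3)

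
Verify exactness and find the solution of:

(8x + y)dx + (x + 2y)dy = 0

Verify exactness: ∂M/∂y = ∂N/∂x ✓
Find F(x,y) such that ∂F/∂x = M, ∂F/∂y = N
Solution: 4x² + xy + y² = C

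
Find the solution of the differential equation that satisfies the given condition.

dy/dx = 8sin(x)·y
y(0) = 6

General solution: y = Ce^(-8cos(x))
Applying IC y(0) = 6:
Particular solution: y = 6e^(8(1-cos(x)))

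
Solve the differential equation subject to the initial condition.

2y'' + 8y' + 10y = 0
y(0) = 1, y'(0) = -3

General solution: y = e^(-2x)(C₁cos(x) + C₂sin(x))
Complex roots r = -2 ± i
Applying ICs: C₁ = 1, C₂ = -1
Particular solution: y = e^(-2x)(cos(x) - sin(x))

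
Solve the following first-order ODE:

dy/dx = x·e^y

Separating variables and integrating:
-e^(-y) = x²/2 + C

General solution: y = -ln(C - x²/2)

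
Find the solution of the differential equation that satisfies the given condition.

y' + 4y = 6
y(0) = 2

General solution: y = 3/2 + Ce^(-4x)
Applying y(0) = 2: C = 2 - 3/2 = 1/2
Particular solution: y = 3/2 + (1/2)e^(-4x)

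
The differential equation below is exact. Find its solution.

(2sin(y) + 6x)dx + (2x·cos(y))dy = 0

Verify exactness: ∂M/∂y = ∂N/∂x ✓
Find F(x,y) such that ∂F/∂x = M, ∂F/∂y = N
Solution: 2x·sin(y) + 3x² = C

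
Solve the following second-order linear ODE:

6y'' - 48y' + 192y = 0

Characteristic equation: 6r² - 48r + 192 = 0
Divide by 6: r² - 8r + 32 = 0
Roots: r = 4 ± 4i (complex conjugates)
General solution: y = e^(4x)(C₁cos(4x) + C₂sin(4x))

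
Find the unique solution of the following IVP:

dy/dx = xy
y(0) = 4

General solution: y = Ce^(x²/2)
Applying IC y(0) = 4:
Particular solution: y = 4e^(x²/2)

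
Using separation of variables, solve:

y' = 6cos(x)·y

Separating variables and integrating:
ln|y| = 6sin(x) + C

General solution: y = Ce^(6sin(x))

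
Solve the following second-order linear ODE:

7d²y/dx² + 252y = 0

Characteristic equation: 7r² + 252 = 0
Divide by 7: r² + 36 = 0
Roots: r = ±6i (complex conjugates)
General solution: y = C₁cos(6x) + C₂sin(6x)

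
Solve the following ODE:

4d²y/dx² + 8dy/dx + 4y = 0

Characteristic equation: 4r² + 8r + 4 = 0
Divide by 4: r² + 2r + 1 = 0
Factored: (r + 1)² = 0
Repeated root: r = -1
General solution: y = (C₁ + C₂x)e^(-x)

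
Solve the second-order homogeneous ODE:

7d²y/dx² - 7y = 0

Characteristic equation: 7r² - 7 = 0
Divide by 7: r² - 1 = 0
Roots: r = 1, -1 (distinct real)
General solution: y = C₁e^x + C₂e^(-x)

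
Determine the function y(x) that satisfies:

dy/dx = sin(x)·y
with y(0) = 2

General solution: y = Ce^(-cos(x))
Applying IC y(0) = 2:
Particular solution: y = 2e^(1-cos(x))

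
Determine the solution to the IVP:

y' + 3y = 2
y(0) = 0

General solution: y = 2/3 + Ce^(-3x)
Applying y(0) = 0: C = 0 - 2/3 = -2/3
Particular solution: y = 2/3 - (2/3)e^(-3x)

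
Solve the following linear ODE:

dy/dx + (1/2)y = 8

Using integrating factor method:

General solution: y = 16 + Ce^(-x/2)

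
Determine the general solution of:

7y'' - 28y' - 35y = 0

Characteristic equation: 7r² - 28r - 35 = 0
Divide by 7: r² - 4r - 5 = 0
Roots: r = 5, -1 (distinct real)
General solution: y = C₁e^(5x) + C₂e^(-x)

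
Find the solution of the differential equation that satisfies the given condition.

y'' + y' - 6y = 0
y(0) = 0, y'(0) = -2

General solution: y = C₁e^(2x) + C₂e^(-3x)
Applying ICs: C₁ = -2/5, C₂ = 2/5
Particular solution: y = -(2/5)e^(2x) + (2/5)e^(-3x)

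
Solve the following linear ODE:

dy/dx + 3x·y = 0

Using integrating factor method:

General solution: y = Ce^(-3x^2/2)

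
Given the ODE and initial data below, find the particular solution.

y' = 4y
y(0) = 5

General solution: y = Ce^(4x)
Applying IC y(0) = 5:
Particular solution: y = 5e^(4x)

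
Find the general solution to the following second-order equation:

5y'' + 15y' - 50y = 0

Characteristic equation: 5r² + 15r - 50 = 0
Divide by 5: r² + 3r - 10 = 0
Roots: r = 2, -5 (distinct real)
General solution: y = C₁e^(2x) + C₂e^(-5x)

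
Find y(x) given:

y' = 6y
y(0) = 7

General solution: y = Ce^(6x)
Applying IC y(0) = 7:
Particular solution: y = 7e^(6x)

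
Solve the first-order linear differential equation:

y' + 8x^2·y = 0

Using integrating factor method:

General solution: y = Ce^(-8x^3/3)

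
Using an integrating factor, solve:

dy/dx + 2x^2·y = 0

Using integrating factor method:

General solution: y = Ce^(-2x^3/3)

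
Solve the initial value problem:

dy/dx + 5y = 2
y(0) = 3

General solution: y = 2/5 + Ce^(-5x)
Applying y(0) = 3: C = 3 - 2/5 = 13/5
Particular solution: y = 2/5 + (13/5)e^(-5x)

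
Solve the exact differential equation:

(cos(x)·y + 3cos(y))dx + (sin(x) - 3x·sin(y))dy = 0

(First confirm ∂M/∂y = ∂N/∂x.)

Verify exactness: ∂M/∂y = ∂N/∂x ✓
Find F(x,y) such that ∂F/∂x = M, ∂F/∂y = N
Solution: sin(x)·y + 3x·cos(y) = C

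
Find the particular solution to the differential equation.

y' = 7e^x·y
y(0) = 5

General solution: y = Ce^(7e^x)
Applying IC y(0) = 5:
Particular solution: y = 5e^(7(e^x - 1))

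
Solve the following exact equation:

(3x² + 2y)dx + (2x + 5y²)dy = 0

Verify exactness: ∂M/∂y = ∂N/∂x ✓
Find F(x,y) such that ∂F/∂x = M, ∂F/∂y = N
Solution: x³ + 2xy + 5y³/3 = C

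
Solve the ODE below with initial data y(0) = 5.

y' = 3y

General solution: y = Ce^(3x)
Applying IC y(0) = 5:
Particular solution: y = 5e^(3x)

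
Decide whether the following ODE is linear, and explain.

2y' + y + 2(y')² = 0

Nonlinear ((y')² term)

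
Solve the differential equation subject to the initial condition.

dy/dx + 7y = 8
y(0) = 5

General solution: y = 8/7 + Ce^(-7x)
Applying y(0) = 5: C = 5 - 8/7 = 27/7
Particular solution: y = 8/7 + (27/7)e^(-7x)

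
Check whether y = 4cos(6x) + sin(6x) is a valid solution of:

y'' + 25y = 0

Verification:
y'' = -144cos(6x) - 36sin(6x)
y'' + 25y ≠ 0 (frequency mismatch: got 36 instead of 25)

No, it is not a solution.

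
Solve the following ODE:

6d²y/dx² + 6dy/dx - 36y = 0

Characteristic equation: 6r² + 6r - 36 = 0
Divide by 6: r² + r - 6 = 0
Roots: r = 2, -3 (distinct real)
General solution: y = C₁e^(2x) + C₂e^(-3x)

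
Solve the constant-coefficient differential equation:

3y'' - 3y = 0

Characteristic equation: 3r² - 3 = 0
Divide by 3: r² - 1 = 0
Roots: r = 1, -1 (distinct real)
General solution: y = C₁e^x + C₂e^(-x)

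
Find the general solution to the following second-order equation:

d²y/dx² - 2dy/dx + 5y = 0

Characteristic equation: r² - 2r + 5 = 0
Roots: r = 1 ± 2i (complex conjugates)
General solution: y = e^x(C₁cos(2x) + C₂sin(2x))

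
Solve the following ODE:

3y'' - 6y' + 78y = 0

Characteristic equation: 3r² - 6r + 78 = 0
Divide by 3: r² - 2r + 26 = 0
Roots: r = 1 ± 5i (complex conjugates)
General solution: y = e^x(C₁cos(5x) + C₂sin(5x))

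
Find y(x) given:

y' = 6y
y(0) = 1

General solution: y = Ce^(6x)
Applying IC y(0) = 1:
Particular solution: y = e^(6x)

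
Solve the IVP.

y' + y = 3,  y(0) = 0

General solution: y = 3 + Ce^(-x)
Applying y(0) = 0: C = 0 - 3 = -3
Particular solution: y = 3 - 3e^(-x)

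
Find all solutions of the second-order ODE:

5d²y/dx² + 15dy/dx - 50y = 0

Characteristic equation: 5r² + 15r - 50 = 0
Divide by 5: r² + 3r - 10 = 0
Roots: r = 2, -5 (distinct real)
General solution: y = C₁e^(2x) + C₂e^(-5x)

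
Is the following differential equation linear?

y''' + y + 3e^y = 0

No. Nonlinear (e^y is nonlinear in y)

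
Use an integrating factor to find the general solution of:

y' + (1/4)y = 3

Using integrating factor method:

General solution: y = 12 + Ce^(-x/4)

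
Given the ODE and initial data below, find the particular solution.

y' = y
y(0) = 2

General solution: y = Ce^x
Applying IC y(0) = 2:
Particular solution: y = 2e^x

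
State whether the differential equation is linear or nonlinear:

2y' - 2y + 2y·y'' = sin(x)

Nonlinear (y·y'' term)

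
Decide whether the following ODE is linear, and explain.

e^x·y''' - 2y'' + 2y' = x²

Linear (y and its derivatives appear to the first power only, no products of y terms)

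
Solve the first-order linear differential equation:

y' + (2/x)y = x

Using integrating factor method:

General solution: y = (1/4)x^2 + Cx^(-2)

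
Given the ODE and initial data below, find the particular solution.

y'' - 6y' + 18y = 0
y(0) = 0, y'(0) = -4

General solution: y = e^(3x)(C₁cos(3x) + C₂sin(3x))
Complex roots r = 3 ± 3i
Applying ICs: C₁ = 0, C₂ = -4/3
Particular solution: y = e^(3x)(-(4/3)sin(3x))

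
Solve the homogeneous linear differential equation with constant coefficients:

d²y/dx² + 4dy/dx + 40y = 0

Characteristic equation: r² + 4r + 40 = 0
Roots: r = -2 ± 6i (complex conjugates)
General solution: y = e^(-2x)(C₁cos(6x) + C₂sin(6x))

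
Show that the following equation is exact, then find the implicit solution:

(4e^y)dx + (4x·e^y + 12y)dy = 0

Verify exactness: ∂M/∂y = ∂N/∂x ✓
Find F(x,y) such that ∂F/∂x = M, ∂F/∂y = N
Solution: 4x·e^y + 6y² = C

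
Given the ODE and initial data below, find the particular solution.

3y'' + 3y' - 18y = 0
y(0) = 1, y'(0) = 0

General solution: y = C₁e^(2x) + C₂e^(-3x)
Applying ICs: C₁ = 3/5, C₂ = 2/5
Particular solution: y = (3/5)e^(2x) + (2/5)e^(-3x)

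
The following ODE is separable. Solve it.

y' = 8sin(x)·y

Separating variables and integrating:
ln|y| = -8cos(x) + C

General solution: y = Ce^(-8cos(x))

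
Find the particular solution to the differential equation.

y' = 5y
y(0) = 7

General solution: y = Ce^(5x)
Applying IC y(0) = 7:
Particular solution: y = 7e^(5x)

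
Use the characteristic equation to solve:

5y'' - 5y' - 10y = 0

Characteristic equation: 5r² - 5r - 10 = 0
Divide by 5: r² - r - 2 = 0
Roots: r = 2, -1 (distinct real)
General solution: y = C₁e^(2x) + C₂e^(-x)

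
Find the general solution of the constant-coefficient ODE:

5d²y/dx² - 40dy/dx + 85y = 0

Characteristic equation: 5r² - 40r + 85 = 0
Divide by 5: r² - 8r + 17 = 0
Roots: r = 4 ± i (complex conjugates)
General solution: y = e^(4x)(C₁cos(x) + C₂sin(x))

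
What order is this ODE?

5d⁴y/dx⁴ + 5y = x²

The order is 4 (highest derivative is of order 4).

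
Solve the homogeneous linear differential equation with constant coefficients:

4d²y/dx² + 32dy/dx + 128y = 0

Characteristic equation: 4r² + 32r + 128 = 0
Divide by 4: r² + 8r + 32 = 0
Roots: r = -4 ± 4i (complex conjugates)
General solution: y = e^(-4x)(C₁cos(4x) + C₂sin(4x))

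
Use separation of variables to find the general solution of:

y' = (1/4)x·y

Separating variables and integrating:
ln|y| = x^2/8 + C

General solution: y = Ce^(x^2/8)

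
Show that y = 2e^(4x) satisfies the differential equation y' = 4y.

Verification:
y = 2e^(4x)
y' = 8e^(4x)
4y = 8e^(4x)
y' = 4y ✓

Yes, it is a solution.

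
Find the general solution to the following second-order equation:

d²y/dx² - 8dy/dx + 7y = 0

Characteristic equation: r² - 8r + 7 = 0
Roots: r = 1, 7 (distinct real)
General solution: y = C₁e^x + C₂e^(7x)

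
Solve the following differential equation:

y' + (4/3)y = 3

Using integrating factor method:

General solution: y = 9/4 + Ce^(-4x/3)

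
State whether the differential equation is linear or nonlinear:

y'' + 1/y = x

Nonlinear (1/y term)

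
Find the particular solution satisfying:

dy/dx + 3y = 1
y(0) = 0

General solution: y = 1/3 + Ce^(-3x)
Applying y(0) = 0: C = 0 - 1/3 = -1/3
Particular solution: y = 1/3 - (1/3)e^(-3x)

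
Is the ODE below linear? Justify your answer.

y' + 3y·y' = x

No. Nonlinear (product y·y')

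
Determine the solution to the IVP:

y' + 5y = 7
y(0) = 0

General solution: y = 7/5 + Ce^(-5x)
Applying y(0) = 0: C = 0 - 7/5 = -7/5
Particular solution: y = 7/5 - (7/5)e^(-5x)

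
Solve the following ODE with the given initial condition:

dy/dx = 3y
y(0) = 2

General solution: y = Ce^(3x)
Applying IC y(0) = 2:
Particular solution: y = 2e^(3x)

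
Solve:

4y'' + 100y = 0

Characteristic equation: 4r² + 100 = 0
Divide by 4: r² + 25 = 0
Roots: r = ±5i (complex conjugates)
General solution: y = C₁cos(5x) + C₂sin(5x)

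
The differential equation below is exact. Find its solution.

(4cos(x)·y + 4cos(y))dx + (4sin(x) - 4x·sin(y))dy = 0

Verify exactness: ∂M/∂y = ∂N/∂x ✓
Find F(x,y) such that ∂F/∂x = M, ∂F/∂y = N
Solution: 4sin(x)·y + 4x·cos(y) = C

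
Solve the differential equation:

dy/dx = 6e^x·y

Separating variables and integrating:
ln|y| = 6e^x + C

General solution: y = Ce^(6e^x)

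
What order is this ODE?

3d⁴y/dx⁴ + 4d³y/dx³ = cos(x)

The order is 4 (highest derivative is of order 4).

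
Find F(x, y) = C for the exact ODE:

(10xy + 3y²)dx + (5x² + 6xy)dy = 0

Verify exactness: ∂M/∂y = ∂N/∂x ✓
Find F(x,y) such that ∂F/∂x = M, ∂F/∂y = N
Solution: 5x²y + 3xy² = C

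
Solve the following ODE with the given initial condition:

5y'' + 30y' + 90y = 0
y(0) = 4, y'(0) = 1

General solution: y = e^(-3x)(C₁cos(3x) + C₂sin(3x))
Complex roots r = -3 ± 3i
Applying ICs: C₁ = 4, C₂ = 13/3
Particular solution: y = e^(-3x)(4cos(3x) + (13/3)sin(3x))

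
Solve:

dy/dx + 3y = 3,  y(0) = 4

General solution: y = 1 + Ce^(-3x)
Applying y(0) = 4: C = 4 - 1 = 3
Particular solution: y = 1 + 3e^(-3x)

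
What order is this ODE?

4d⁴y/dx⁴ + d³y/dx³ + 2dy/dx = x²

The order is 4 (highest derivative is of order 4).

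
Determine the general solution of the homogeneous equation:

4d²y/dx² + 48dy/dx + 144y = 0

Characteristic equation: 4r² + 48r + 144 = 0
Divide by 4: r² + 12r + 36 = 0
Factored: (r + 6)² = 0
Repeated root: r = -6
General solution: y = (C₁ + C₂x)e^(-6x)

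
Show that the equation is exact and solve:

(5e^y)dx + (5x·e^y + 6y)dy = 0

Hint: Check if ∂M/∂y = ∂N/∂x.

Verify exactness: ∂M/∂y = ∂N/∂x ✓
Find F(x,y) such that ∂F/∂x = M, ∂F/∂y = N
Solution: 5x·e^y + 3y² = C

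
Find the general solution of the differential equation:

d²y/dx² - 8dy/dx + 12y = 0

Characteristic equation: r² - 8r + 12 = 0
Roots: r = 2, 6 (distinct real)
General solution: y = C₁e^(2x) + C₂e^(6x)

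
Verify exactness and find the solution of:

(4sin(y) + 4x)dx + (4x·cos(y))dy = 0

Verify exactness: ∂M/∂y = ∂N/∂x ✓
Find F(x,y) such that ∂F/∂x = M, ∂F/∂y = N
Solution: 4x·sin(y) + 2x² = C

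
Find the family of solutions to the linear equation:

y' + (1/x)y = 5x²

Using integrating factor method:

General solution: y = (5/4)x^3 + C/x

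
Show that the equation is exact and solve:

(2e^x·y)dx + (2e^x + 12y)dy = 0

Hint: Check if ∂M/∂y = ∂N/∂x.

Verify exactness: ∂M/∂y = ∂N/∂x ✓
Find F(x,y) such that ∂F/∂x = M, ∂F/∂y = N
Solution: 2e^x·y + 6y² = C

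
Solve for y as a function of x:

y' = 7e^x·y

Separating variables and integrating:
ln|y| = 7e^x + C

General solution: y = Ce^(7e^x)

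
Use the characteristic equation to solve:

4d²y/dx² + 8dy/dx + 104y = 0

Characteristic equation: 4r² + 8r + 104 = 0
Divide by 4: r² + 2r + 26 = 0
Roots: r = -1 ± 5i (complex conjugates)
General solution: y = e^(-x)(C₁cos(5x) + C₂sin(5x))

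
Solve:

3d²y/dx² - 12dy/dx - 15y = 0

Characteristic equation: 3r² - 12r - 15 = 0
Divide by 3: r² - 4r - 5 = 0
Roots: r = 5, -1 (distinct real)
General solution: y = C₁e^(5x) + C₂e^(-x)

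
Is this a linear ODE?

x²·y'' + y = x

Yes. Linear (y and its derivatives appear to the first power only, no products of y terms)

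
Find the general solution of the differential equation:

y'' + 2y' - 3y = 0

Characteristic equation: r² + 2r - 3 = 0
Roots: r = 1, -3 (distinct real)
General solution: y = C₁e^x + C₂e^(-3x)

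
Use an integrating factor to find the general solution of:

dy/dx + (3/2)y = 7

Using integrating factor method:

General solution: y = 14/3 + Ce^(-3x/2)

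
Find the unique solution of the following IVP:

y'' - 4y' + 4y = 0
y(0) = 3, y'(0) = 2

General solution: y = (C₁ + C₂x)e^(2x)
Repeated root r = 2
Applying ICs: C₁ = 3, C₂ = -4
Particular solution: y = (3 - 4x)e^(2x)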